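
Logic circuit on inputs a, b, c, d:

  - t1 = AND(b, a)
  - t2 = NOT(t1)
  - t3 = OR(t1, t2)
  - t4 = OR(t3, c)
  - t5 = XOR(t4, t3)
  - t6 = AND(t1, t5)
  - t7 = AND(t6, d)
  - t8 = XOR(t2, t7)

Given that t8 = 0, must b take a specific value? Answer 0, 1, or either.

t8 = XOR(t2, t7) must be 0, so t2 and t7 are equal.
Every assignment with t8 = 0 has b = 1; there are 4 such assignment(s).
  a=1, b=1, c=0, d=0
  a=1, b=1, c=0, d=1
  a=1, b=1, c=1, d=0
  a=1, b=1, c=1, d=1

1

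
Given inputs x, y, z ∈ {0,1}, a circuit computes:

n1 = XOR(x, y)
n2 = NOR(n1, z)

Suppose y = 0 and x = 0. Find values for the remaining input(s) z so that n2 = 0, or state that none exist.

n2 = NOR(n1, z) must be 0, so at least one of n1, z is 1.
Check with y = 0 and x = 0 and z=1:
n1 = XOR(x, y) = XOR(0, 0) = 0
n2 = NOR(n1, z) = NOR(0, 1) = 0
So n2 = 0.

z=1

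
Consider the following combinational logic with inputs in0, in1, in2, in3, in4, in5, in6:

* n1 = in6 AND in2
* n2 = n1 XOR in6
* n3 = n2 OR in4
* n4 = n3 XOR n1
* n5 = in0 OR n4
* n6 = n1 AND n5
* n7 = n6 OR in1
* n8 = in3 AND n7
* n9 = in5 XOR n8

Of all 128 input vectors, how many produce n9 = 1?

n9 = in5 XOR n8 must be 1, so in5 and n8 differ.
Enumerating the 128 input combinations, 64 give n9 = 1 and 64 give n9 = 0.

64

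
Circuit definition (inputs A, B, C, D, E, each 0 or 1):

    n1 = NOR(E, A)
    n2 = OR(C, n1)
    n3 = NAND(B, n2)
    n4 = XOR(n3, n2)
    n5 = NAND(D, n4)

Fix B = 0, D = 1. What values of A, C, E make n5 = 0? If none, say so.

n5 = NAND(D, n4) must be 0, so both D = 1 and n4 = 1.
n4 = XOR(n3, n2) must be 1, so n3 and n2 differ.
Check with B = 0, D = 1 and A=1, C=0, E=0:
n1 = NOR(E, A) = NOR(0, 1) = 0
n2 = OR(C, n1) = OR(0, 0) = 0
n3 = NAND(B, n2) = NAND(0, 0) = 1
n4 = XOR(n3, n2) = XOR(1, 0) = 1
n5 = NAND(D, n4) = NAND(1, 1) = 0
So n5 = 0.

A=1, C=0, E=0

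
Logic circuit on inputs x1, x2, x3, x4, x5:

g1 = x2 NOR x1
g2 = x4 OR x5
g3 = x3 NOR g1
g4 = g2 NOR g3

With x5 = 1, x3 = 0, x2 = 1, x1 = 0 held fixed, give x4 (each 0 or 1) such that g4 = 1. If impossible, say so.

no solution exists

With x5 = 1, x3 = 0, x2 = 1, x1 = 0 fixed, none of the 2 settings of x4 give g4 = 1.
For example, with x4=0:
g1 = x2 NOR x1 = 1 NOR 0 = 0
g2 = x4 OR x5 = 0 OR 1 = 1
g3 = x3 NOR g1 = 0 NOR 0 = 1
g4 = g2 NOR g3 = 1 NOR 1 = 0
giving g4 = 0 ≠ 1.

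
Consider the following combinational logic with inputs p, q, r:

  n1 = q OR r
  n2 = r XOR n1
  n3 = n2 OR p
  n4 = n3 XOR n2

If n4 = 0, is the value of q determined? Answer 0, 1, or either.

Both values of q occur among assignments with n4 = 0:
  q=0: p=0, q=0, r=0
  q=1: p=0, q=1, r=0

either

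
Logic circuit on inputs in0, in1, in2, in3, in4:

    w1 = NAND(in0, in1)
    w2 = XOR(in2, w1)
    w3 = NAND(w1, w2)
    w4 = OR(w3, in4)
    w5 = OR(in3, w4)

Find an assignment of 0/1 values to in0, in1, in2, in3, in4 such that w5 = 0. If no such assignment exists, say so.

in0=0 in1=1 in2=0 in3=0 in4=0

w5 = OR(in3, w4) must be 0, so both in3 = 0 and w4 = 0.
w4 = OR(w3, in4) must be 0, so both w3 = 0 and in4 = 0.
Check with in0=0 in1=1 in2=0 in3=0 in4=0:
w1 = NAND(in0, in1) = NAND(0, 1) = 1
w2 = XOR(in2, w1) = XOR(0, 1) = 1
w3 = NAND(w1, w2) = NAND(1, 1) = 0
w4 = OR(w3, in4) = OR(0, 0) = 0
w5 = OR(in3, w4) = OR(0, 0) = 0
So w5 = 0 as required.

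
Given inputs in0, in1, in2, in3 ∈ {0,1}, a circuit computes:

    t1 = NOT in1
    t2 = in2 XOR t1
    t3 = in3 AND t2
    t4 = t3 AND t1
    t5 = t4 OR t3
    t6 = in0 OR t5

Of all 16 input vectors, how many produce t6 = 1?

10

t6 = in0 OR t5 must be 1, so at least one of in0, t5 is 1.
Enumerating the 16 input combinations, 10 give t6 = 1 and 6 give t6 = 0.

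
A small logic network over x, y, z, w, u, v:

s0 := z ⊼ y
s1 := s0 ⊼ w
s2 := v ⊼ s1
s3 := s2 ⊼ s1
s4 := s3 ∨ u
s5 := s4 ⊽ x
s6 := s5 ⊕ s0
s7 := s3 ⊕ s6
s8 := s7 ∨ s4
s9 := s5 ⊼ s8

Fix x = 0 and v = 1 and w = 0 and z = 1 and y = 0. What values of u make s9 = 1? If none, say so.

u=0

Check with x = 0 and v = 1 and w = 0 and z = 1 and y = 0 and u=0:
s0 = z ⊼ y = 1 ⊼ 0 = 1
s1 = s0 ⊼ w = 1 ⊼ 0 = 1
s2 = v ⊼ s1 = 1 ⊼ 1 = 0
s3 = s2 ⊼ s1 = 0 ⊼ 1 = 1
s4 = s3 ∨ u = 1 ∨ 0 = 1
s5 = s4 ⊽ x = 1 ⊽ 0 = 0
s6 = s5 ⊕ s0 = 0 ⊕ 1 = 1
s7 = s3 ⊕ s6 = 1 ⊕ 1 = 0
s8 = s7 ∨ s4 = 0 ∨ 1 = 1
s9 = s5 ⊼ s8 = 0 ⊼ 1 = 1
So s9 = 1.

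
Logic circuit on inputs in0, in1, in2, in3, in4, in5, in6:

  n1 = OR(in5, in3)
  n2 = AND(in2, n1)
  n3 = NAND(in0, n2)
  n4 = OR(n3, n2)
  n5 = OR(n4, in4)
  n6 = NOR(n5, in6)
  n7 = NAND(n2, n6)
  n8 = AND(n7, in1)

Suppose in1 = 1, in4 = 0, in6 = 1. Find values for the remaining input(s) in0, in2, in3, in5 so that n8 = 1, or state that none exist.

n8 = AND(n7, in1) must be 1, so both n7 = 1 and in1 = 1.
Check with in1 = 1, in4 = 0, in6 = 1 and in0=0, in2=0, in3=0, in5=1:
n1 = OR(in5, in3) = OR(1, 0) = 1
n2 = AND(in2, n1) = AND(0, 1) = 0
n3 = NAND(in0, n2) = NAND(0, 0) = 1
n4 = OR(n3, n2) = OR(1, 0) = 1
n5 = OR(n4, in4) = OR(1, 0) = 1
n6 = NOR(n5, in6) = NOR(1, 1) = 0
n7 = NAND(n2, n6) = NAND(0, 0) = 1
n8 = AND(n7, in1) = AND(1, 1) = 1
So n8 = 1.

in0=0, in2=0, in3=0, in5=1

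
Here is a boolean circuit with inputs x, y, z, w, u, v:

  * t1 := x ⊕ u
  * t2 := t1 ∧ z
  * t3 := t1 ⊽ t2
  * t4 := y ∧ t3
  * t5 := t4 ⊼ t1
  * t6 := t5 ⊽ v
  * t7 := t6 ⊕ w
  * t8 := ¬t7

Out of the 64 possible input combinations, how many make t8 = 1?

t8 = ¬t7 must be 1, so t7 = 0.
t7 = t6 ⊕ w must be 0, so t6 and w are equal.
Enumerating the 64 input combinations, 32 give t8 = 1 and 32 give t8 = 0.

32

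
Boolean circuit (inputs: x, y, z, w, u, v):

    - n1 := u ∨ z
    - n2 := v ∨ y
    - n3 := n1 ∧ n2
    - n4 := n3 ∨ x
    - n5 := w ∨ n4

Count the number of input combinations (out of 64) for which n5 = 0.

n5 = w ∨ n4 must be 0, so both w = 0 and n4 = 0.
Enumerating the 64 input combinations, 7 give n5 = 0 and 57 give n5 = 1.

7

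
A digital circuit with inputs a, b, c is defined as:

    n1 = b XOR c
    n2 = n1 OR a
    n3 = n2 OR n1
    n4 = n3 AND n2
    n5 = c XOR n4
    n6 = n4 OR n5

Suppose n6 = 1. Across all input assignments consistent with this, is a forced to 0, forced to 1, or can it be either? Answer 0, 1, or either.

either

Both values of a occur among assignments with n6 = 1:
  a=0: a=0, b=0, c=1
  a=1: a=1, b=0, c=0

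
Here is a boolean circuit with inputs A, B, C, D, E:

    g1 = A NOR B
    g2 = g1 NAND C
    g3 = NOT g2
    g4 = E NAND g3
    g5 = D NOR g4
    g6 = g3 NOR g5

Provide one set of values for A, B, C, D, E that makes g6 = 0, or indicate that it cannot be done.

A=0 B=0 C=1 D=1 E=0

g6 = g3 NOR g5 must be 0, so at least one of g3, g5 is 1.
Check with A=0 B=0 C=1 D=1 E=0:
g1 = A NOR B = 0 NOR 0 = 1
g2 = g1 NAND C = 1 NAND 1 = 0
g3 = NOT g2 = NOT 0 = 1
g4 = E NAND g3 = 0 NAND 1 = 1
g5 = D NOR g4 = 1 NOR 1 = 0
g6 = g3 NOR g5 = 1 NOR 0 = 0
So g6 = 0 as required.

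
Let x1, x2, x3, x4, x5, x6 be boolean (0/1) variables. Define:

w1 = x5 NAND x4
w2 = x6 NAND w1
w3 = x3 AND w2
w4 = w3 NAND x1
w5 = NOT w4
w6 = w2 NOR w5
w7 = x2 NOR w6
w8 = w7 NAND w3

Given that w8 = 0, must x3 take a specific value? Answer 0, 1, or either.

w8 = w7 NAND w3 must be 0, so both w7 = 1 and w3 = 1.
w7 = x2 NOR w6 must be 1, so both x2 = 0 and w6 = 0.
w3 = x3 AND w2 must be 1, so both x3 = 1 and w2 = 1.
Every assignment with w8 = 0 has x3 = 1; there are 10 such assignment(s).

1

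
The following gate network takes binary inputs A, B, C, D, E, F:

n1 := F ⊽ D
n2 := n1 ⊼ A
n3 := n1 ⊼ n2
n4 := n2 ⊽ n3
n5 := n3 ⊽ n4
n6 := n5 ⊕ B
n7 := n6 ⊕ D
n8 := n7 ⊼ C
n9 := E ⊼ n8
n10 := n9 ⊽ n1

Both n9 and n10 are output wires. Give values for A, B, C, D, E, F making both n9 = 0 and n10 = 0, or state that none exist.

A=0, B=1, C=1, D=0, E=1, F=0

Check with A=0, B=1, C=1, D=0, E=1, F=0:
n1 = F ⊽ D = 0 ⊽ 0 = 1
n2 = n1 ⊼ A = 1 ⊼ 0 = 1
n3 = n1 ⊼ n2 = 1 ⊼ 1 = 0
n4 = n2 ⊽ n3 = 1 ⊽ 0 = 0
n5 = n3 ⊽ n4 = 0 ⊽ 0 = 1
n6 = n5 ⊕ B = 1 ⊕ 1 = 0
n7 = n6 ⊕ D = 0 ⊕ 0 = 0
n8 = n7 ⊼ C = 0 ⊼ 1 = 1
n9 = E ⊼ n8 = 1 ⊼ 1 = 0
n10 = n9 ⊽ n1 = 0 ⊽ 1 = 0
So n9 = 0 and n10 = 0.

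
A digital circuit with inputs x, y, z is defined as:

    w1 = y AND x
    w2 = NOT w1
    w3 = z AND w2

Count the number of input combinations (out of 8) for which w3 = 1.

3

w3 = z AND w2 must be 1, so both z = 1 and w2 = 1.
Enumerating the 8 input combinations, 3 give w3 = 1 and 5 give w3 = 0.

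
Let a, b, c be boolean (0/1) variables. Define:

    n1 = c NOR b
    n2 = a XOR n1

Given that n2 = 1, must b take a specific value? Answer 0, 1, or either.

either

Both values of b occur among assignments with n2 = 1:
  b=0: a=0, b=0, c=0
  b=1: a=1, b=1, c=0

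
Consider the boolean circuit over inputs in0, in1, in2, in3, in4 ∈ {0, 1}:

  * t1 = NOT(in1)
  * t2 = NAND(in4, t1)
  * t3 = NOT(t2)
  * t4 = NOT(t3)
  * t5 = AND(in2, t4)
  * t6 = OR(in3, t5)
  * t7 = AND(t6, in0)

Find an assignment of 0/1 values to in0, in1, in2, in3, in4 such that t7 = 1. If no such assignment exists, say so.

in0=1 in1=1 in2=1 in3=0 in4=1

t7 = AND(t6, in0) must be 1, so both t6 = 1 and in0 = 1.
Check with in0=1 in1=1 in2=1 in3=0 in4=1:
t1 = NOT(in1) = NOT 1 = 0
t2 = NAND(in4, t1) = NAND(1, 0) = 1
t3 = NOT(t2) = NOT 1 = 0
t4 = NOT(t3) = NOT 0 = 1
t5 = AND(in2, t4) = AND(1, 1) = 1
t6 = OR(in3, t5) = OR(0, 1) = 1
t7 = AND(t6, in0) = AND(1, 1) = 1
So t7 = 1 as required.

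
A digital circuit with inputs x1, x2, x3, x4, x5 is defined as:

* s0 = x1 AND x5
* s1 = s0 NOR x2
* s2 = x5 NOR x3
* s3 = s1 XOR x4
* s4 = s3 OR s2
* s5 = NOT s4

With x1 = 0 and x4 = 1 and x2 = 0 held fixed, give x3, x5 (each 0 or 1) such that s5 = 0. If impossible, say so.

x3=0, x5=0

s5 = NOT s4 must be 0, so s4 = 1.
Check with x1 = 0 and x4 = 1 and x2 = 0 and x3=0, x5=0:
s0 = x1 AND x5 = 0 AND 0 = 0
s1 = s0 NOR x2 = 0 NOR 0 = 1
s2 = x5 NOR x3 = 0 NOR 0 = 1
s3 = s1 XOR x4 = 1 XOR 1 = 0
s4 = s3 OR s2 = 0 OR 1 = 1
s5 = NOT s4 = NOT 1 = 0
So s5 = 0.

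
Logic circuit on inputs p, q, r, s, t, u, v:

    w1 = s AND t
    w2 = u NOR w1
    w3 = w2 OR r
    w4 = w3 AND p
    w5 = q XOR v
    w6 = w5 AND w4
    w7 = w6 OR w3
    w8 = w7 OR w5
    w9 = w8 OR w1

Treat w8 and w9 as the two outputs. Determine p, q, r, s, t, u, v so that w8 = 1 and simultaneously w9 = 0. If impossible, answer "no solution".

Across all 128 input combinations, none give both w8 = 1 and w9 = 0.

no solution exists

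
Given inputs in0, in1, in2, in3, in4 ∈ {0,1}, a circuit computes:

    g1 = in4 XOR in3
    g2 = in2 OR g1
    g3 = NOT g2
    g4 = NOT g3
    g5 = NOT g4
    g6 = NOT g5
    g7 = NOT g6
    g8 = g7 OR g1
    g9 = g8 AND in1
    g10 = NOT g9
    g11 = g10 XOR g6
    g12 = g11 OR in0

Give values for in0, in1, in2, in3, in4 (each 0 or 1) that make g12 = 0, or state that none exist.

in0=0 in1=0 in2=0 in3=1 in4=0

Check with in0=0 in1=0 in2=0 in3=1 in4=0:
g1 = in4 XOR in3 = 0 XOR 1 = 1
g2 = in2 OR g1 = 0 OR 1 = 1
g3 = NOT g2 = NOT 1 = 0
g4 = NOT g3 = NOT 0 = 1
g5 = NOT g4 = NOT 1 = 0
g6 = NOT g5 = NOT 0 = 1
g7 = NOT g6 = NOT 1 = 0
g8 = g7 OR g1 = 0 OR 1 = 1
g9 = g8 AND in1 = 1 AND 0 = 0
g10 = NOT g9 = NOT 0 = 1
g11 = g10 XOR g6 = 1 XOR 1 = 0
g12 = g11 OR in0 = 0 OR 0 = 0
So g12 = 0 as required.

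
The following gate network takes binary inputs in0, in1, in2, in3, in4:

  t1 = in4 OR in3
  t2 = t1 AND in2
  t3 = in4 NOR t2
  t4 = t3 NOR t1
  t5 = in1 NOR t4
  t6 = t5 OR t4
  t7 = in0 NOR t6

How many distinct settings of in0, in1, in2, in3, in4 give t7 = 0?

t7 = in0 NOR t6 must be 0, so at least one of in0, t6 is 1.
Enumerating the 32 input combinations, 24 give t7 = 0 and 8 give t7 = 1.

24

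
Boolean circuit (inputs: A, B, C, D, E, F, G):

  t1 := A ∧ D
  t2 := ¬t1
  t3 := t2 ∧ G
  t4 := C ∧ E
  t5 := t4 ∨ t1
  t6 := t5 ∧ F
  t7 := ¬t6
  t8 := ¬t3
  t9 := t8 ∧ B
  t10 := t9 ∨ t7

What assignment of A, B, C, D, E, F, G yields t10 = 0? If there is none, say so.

t10 = t9 ∨ t7 must be 0, so both t9 = 0 and t7 = 0.
t9 = t8 ∧ B must be 0, so at least one of t8, B is 0.
Check with A=1 B=0 C=1 D=1 E=1 F=1 G=0:
t1 = A ∧ D = 1 ∧ 1 = 1
t2 = ¬t1 = ¬1 = 0
t3 = t2 ∧ G = 0 ∧ 0 = 0
t4 = C ∧ E = 1 ∧ 1 = 1
t5 = t4 ∨ t1 = 1 ∨ 1 = 1
t6 = t5 ∧ F = 1 ∧ 1 = 1
t7 = ¬t6 = ¬1 = 0
t8 = ¬t3 = ¬0 = 1
t9 = t8 ∧ B = 1 ∧ 0 = 0
t10 = t9 ∨ t7 = 0 ∨ 0 = 0
So t10 = 0 as required.

A=1 B=0 C=1 D=1 E=1 F=1 G=0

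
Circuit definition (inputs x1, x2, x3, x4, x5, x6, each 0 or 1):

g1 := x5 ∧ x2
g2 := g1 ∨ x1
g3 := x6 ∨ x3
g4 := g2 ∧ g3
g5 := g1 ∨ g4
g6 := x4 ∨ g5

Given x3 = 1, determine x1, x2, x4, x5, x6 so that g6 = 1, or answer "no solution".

Check with x3 = 1 and x1=1, x2=0, x4=0, x5=0, x6=0:
g1 = x5 ∧ x2 = 0 ∧ 0 = 0
g2 = g1 ∨ x1 = 0 ∨ 1 = 1
g3 = x6 ∨ x3 = 0 ∨ 1 = 1
g4 = g2 ∧ g3 = 1 ∧ 1 = 1
g5 = g1 ∨ g4 = 0 ∨ 1 = 1
g6 = x4 ∨ g5 = 0 ∨ 1 = 1
So g6 = 1.

x1=1, x2=0, x4=0, x5=0, x6=0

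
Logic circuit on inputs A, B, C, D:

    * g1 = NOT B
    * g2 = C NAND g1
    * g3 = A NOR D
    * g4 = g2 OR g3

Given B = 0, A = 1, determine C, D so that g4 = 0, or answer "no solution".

g4 = g2 OR g3 must be 0, so both g2 = 0 and g3 = 0.
g2 = C NAND g1 must be 0, so both C = 1 and g1 = 1.
Check with B = 0, A = 1 and C=1, D=0:
g1 = NOT B = NOT 0 = 1
g2 = C NAND g1 = 1 NAND 1 = 0
g3 = A NOR D = 1 NOR 0 = 0
g4 = g2 OR g3 = 0 OR 0 = 0
So g4 = 0.

C=1, D=0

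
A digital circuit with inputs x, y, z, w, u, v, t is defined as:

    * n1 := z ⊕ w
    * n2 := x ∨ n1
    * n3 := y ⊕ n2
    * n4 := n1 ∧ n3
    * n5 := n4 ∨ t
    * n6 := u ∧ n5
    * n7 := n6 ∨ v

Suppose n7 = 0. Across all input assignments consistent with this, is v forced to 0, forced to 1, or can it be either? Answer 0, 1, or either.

0

n7 = n6 ∨ v must be 0, so both n6 = 0 and v = 0.
n6 = u ∧ n5 must be 0, so at least one of u, n5 is 0.
Every assignment with n7 = 0 has v = 0; there are 44 such assignment(s).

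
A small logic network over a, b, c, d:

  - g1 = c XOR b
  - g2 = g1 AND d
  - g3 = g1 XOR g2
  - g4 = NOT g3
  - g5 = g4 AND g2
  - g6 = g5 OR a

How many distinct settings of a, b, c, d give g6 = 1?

g6 = g5 OR a must be 1, so at least one of g5, a is 1.
Enumerating the 16 input combinations, 10 give g6 = 1 and 6 give g6 = 0.

10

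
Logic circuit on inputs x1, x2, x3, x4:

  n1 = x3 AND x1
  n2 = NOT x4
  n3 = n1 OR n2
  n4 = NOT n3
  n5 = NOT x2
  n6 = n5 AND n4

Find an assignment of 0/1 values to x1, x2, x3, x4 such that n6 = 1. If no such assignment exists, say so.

n6 = n5 AND n4 must be 1, so both n5 = 1 and n4 = 1.
n5 = NOT x2 must be 1, so x2 = 0.
Check with x1=1, x2=0, x3=0, x4=1:
n1 = x3 AND x1 = 0 AND 1 = 0
n2 = NOT x4 = NOT 1 = 0
n3 = n1 OR n2 = 0 OR 0 = 0
n4 = NOT n3 = NOT 0 = 1
n5 = NOT x2 = NOT 0 = 1
n6 = n5 AND n4 = 1 AND 1 = 1
So n6 = 1 as required.

x1=1, x2=0, x3=0, x4=1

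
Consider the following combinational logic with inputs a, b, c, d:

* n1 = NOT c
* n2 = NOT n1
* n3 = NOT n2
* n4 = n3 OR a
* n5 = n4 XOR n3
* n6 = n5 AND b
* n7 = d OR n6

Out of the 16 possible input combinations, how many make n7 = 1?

n7 = d OR n6 must be 1, so at least one of d, n6 is 1.
Enumerating the 16 input combinations, 9 give n7 = 1 and 7 give n7 = 0.

9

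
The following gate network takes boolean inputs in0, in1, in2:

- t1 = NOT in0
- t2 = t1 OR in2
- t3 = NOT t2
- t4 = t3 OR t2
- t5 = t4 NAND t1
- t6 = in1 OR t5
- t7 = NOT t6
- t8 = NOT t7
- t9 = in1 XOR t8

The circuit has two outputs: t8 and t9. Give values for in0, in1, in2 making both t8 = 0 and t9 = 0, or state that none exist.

in0=0, in1=0, in2=1

Check with in0=0, in1=0, in2=1:
t1 = NOT in0 = NOT 0 = 1
t2 = t1 OR in2 = 1 OR 1 = 1
t3 = NOT t2 = NOT 1 = 0
t4 = t3 OR t2 = 0 OR 1 = 1
t5 = t4 NAND t1 = 1 NAND 1 = 0
t6 = in1 OR t5 = 0 OR 0 = 0
t7 = NOT t6 = NOT 0 = 1
t8 = NOT t7 = NOT 1 = 0
t9 = in1 XOR t8 = 0 XOR 0 = 0
So t8 = 0 and t9 = 0.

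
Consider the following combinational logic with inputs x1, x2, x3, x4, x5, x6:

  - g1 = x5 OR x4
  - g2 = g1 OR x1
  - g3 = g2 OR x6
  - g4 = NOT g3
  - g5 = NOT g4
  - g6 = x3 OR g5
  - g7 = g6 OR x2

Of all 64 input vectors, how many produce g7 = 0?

1

g7 = g6 OR x2 must be 0, so both g6 = 0 and x2 = 0.
g6 = x3 OR g5 must be 0, so both x3 = 0 and g5 = 0.
g5 = NOT g4 must be 0, so g4 = 1.
Satisfying assignments:
  x1=0, x2=0, x3=0, x4=0, x5=0, x6=0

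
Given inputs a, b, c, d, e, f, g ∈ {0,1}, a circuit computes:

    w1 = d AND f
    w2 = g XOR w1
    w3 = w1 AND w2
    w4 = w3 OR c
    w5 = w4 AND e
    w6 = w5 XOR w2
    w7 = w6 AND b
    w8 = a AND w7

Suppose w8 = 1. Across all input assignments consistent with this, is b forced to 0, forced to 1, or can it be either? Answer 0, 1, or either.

1

w8 = a AND w7 must be 1, so both a = 1 and w7 = 1.
Every assignment with w8 = 1 has b = 1; there are 15 such assignment(s).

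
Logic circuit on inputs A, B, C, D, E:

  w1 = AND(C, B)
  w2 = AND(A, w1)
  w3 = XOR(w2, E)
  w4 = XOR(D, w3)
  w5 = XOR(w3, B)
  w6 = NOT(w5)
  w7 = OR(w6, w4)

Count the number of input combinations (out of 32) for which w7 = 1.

24

w7 = OR(w6, w4) must be 1, so at least one of w6, w4 is 1.
Enumerating the 32 input combinations, 24 give w7 = 1 and 8 give w7 = 0.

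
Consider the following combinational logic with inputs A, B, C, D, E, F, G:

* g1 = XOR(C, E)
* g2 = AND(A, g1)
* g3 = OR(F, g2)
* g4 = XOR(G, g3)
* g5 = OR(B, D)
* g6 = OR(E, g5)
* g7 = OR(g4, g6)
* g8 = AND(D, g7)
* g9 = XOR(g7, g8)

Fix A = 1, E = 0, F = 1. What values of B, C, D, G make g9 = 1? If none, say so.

g9 = XOR(g7, g8) must be 1, so g7 and g8 differ.
Check with A = 1, E = 0, F = 1 and B=1, C=0, D=0, G=1:
g1 = XOR(C, E) = XOR(0, 0) = 0
g2 = AND(A, g1) = AND(1, 0) = 0
g3 = OR(F, g2) = OR(1, 0) = 1
g4 = XOR(G, g3) = XOR(1, 1) = 0
g5 = OR(B, D) = OR(1, 0) = 1
g6 = OR(E, g5) = OR(0, 1) = 1
g7 = OR(g4, g6) = OR(0, 1) = 1
g8 = AND(D, g7) = AND(0, 1) = 0
g9 = XOR(g7, g8) = XOR(1, 0) = 1
So g9 = 1.

B=1, C=0, D=0, G=1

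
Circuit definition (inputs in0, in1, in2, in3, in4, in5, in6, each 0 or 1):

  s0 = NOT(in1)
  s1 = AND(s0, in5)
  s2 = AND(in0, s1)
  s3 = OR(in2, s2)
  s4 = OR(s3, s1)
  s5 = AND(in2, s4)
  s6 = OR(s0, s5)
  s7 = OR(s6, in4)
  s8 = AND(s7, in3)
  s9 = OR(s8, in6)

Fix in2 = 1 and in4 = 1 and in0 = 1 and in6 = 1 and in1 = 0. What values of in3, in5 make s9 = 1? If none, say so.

in3=0, in5=0

s9 = OR(s8, in6) must be 1, so at least one of s8, in6 is 1.
Check with in2 = 1 and in4 = 1 and in0 = 1 and in6 = 1 and in1 = 0 and in3=0, in5=0:
s0 = NOT(in1) = NOT 0 = 1
s1 = AND(s0, in5) = AND(1, 0) = 0
s2 = AND(in0, s1) = AND(1, 0) = 0
s3 = OR(in2, s2) = OR(1, 0) = 1
s4 = OR(s3, s1) = OR(1, 0) = 1
s5 = AND(in2, s4) = AND(1, 1) = 1
s6 = OR(s0, s5) = OR(1, 1) = 1
s7 = OR(s6, in4) = OR(1, 1) = 1
s8 = AND(s7, in3) = AND(1, 0) = 0
s9 = OR(s8, in6) = OR(0, 1) = 1
So s9 = 1.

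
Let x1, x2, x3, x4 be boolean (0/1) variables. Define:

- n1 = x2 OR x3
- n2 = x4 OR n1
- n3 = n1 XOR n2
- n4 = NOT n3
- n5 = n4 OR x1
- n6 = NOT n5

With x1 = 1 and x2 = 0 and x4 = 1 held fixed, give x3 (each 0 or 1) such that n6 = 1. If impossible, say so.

no solution exists

With x1 = 1 and x2 = 0 and x4 = 1 fixed, none of the 2 settings of x3 give n6 = 1.
For example, with x3=0:
n1 = x2 OR x3 = 0 OR 0 = 0
n2 = x4 OR n1 = 1 OR 0 = 1
n3 = n1 XOR n2 = 0 XOR 1 = 1
n4 = NOT n3 = NOT 1 = 0
n5 = n4 OR x1 = 0 OR 1 = 1
n6 = NOT n5 = NOT 1 = 0
giving n6 = 0 ≠ 1.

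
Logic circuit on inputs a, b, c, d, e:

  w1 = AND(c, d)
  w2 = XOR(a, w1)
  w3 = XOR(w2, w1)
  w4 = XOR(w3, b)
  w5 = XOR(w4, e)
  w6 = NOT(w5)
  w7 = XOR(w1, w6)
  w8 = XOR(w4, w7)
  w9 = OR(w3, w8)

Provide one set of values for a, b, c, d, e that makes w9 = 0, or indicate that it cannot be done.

w9 = OR(w3, w8) must be 0, so both w3 = 0 and w8 = 0.
w3 = XOR(w2, w1) must be 0, so w2 and w1 are equal.
w8 = XOR(w4, w7) must be 0, so w4 and w7 are equal.
Check with a=0, b=1, c=1, d=0, e=1:
w1 = AND(c, d) = AND(1, 0) = 0
w2 = XOR(a, w1) = XOR(0, 0) = 0
w3 = XOR(w2, w1) = XOR(0, 0) = 0
w4 = XOR(w3, b) = XOR(0, 1) = 1
w5 = XOR(w4, e) = XOR(1, 1) = 0
w6 = NOT(w5) = NOT 0 = 1
w7 = XOR(w1, w6) = XOR(0, 1) = 1
w8 = XOR(w4, w7) = XOR(1, 1) = 0
w9 = OR(w3, w8) = OR(0, 0) = 0
So w9 = 0 as required.

a=0, b=1, c=1, d=0, e=1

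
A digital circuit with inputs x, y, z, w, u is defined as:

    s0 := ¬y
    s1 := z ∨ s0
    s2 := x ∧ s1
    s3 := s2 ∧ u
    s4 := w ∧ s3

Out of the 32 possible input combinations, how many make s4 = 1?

3

s4 = w ∧ s3 must be 1, so both w = 1 and s3 = 1.
s3 = s2 ∧ u must be 1, so both s2 = 1 and u = 1.
s2 = x ∧ s1 must be 1, so both x = 1 and s1 = 1.
Enumerating the 32 input combinations, 3 give s4 = 1 and 29 give s4 = 0.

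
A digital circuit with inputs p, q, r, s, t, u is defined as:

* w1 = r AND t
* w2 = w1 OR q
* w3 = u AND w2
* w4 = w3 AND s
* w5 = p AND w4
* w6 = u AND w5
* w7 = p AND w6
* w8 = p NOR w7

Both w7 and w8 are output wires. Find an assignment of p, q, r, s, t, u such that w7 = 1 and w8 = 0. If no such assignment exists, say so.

Check with p=1, q=1, r=1, s=1, t=0, u=1:
w1 = r AND t = 1 AND 0 = 0
w2 = w1 OR q = 0 OR 1 = 1
w3 = u AND w2 = 1 AND 1 = 1
w4 = w3 AND s = 1 AND 1 = 1
w5 = p AND w4 = 1 AND 1 = 1
w6 = u AND w5 = 1 AND 1 = 1
w7 = p AND w6 = 1 AND 1 = 1
w8 = p NOR w7 = 1 NOR 1 = 0
So w7 = 1 and w8 = 0.

p=1, q=1, r=1, s=1, t=0, u=1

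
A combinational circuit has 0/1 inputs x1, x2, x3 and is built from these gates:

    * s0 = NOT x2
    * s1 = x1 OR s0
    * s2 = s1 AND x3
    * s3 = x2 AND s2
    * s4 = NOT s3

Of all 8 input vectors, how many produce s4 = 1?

7

s4 = NOT s3 must be 1, so s3 = 0.
s3 = x2 AND s2 must be 0, so at least one of x2, s2 is 0.
Enumerating the 8 input combinations, 7 give s4 = 1 and 1 give s4 = 0.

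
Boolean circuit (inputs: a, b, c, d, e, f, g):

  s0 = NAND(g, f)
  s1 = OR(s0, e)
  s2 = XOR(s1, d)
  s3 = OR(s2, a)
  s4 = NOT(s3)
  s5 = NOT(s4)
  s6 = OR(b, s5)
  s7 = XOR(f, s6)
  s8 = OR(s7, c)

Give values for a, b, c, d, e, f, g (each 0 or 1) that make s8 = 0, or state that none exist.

s8 = OR(s7, c) must be 0, so both s7 = 0 and c = 0.
s7 = XOR(f, s6) must be 0, so f and s6 are equal.
Check with a=0, b=0, c=0, d=1, e=1, f=0, g=1:
s0 = NAND(g, f) = NAND(1, 0) = 1
s1 = OR(s0, e) = OR(1, 1) = 1
s2 = XOR(s1, d) = XOR(1, 1) = 0
s3 = OR(s2, a) = OR(0, 0) = 0
s4 = NOT(s3) = NOT 0 = 1
s5 = NOT(s4) = NOT 1 = 0
s6 = OR(b, s5) = OR(0, 0) = 0
s7 = XOR(f, s6) = XOR(0, 0) = 0
s8 = OR(s7, c) = OR(0, 0) = 0
So s8 = 0 as required.

a=0, b=0, c=0, d=1, e=1, f=0, g=1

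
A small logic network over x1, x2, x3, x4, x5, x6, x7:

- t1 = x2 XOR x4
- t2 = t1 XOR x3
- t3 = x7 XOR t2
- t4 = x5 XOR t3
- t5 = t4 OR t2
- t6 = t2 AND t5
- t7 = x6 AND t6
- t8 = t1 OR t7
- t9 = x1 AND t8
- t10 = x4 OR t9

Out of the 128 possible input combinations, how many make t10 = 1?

84

t10 = x4 OR t9 must be 1, so at least one of x4, t9 is 1.
Enumerating the 128 input combinations, 84 give t10 = 1 and 44 give t10 = 0.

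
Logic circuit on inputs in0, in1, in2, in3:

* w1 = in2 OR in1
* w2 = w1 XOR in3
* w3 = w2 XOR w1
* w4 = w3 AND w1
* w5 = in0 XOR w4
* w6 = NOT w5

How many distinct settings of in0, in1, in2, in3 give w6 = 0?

w6 = NOT w5 must be 0, so w5 = 1.
w5 = in0 XOR w4 must be 1, so in0 and w4 differ.
Enumerating the 16 input combinations, 8 give w6 = 0 and 8 give w6 = 1.

8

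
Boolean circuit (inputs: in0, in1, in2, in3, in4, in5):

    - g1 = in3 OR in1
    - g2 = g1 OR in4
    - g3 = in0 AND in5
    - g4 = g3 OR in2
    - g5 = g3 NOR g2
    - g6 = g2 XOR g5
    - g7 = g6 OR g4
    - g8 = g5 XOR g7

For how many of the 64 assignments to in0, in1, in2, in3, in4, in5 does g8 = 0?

6

g8 = g5 XOR g7 must be 0, so g5 and g7 are equal.
Satisfying assignments:
  in0=0, in1=0, in2=0, in3=0, in4=0, in5=0
  in0=0, in1=0, in2=0, in3=0, in4=0, in5=1
  in0=0, in1=0, in2=1, in3=0, in4=0, in5=0
  in0=0, in1=0, in2=1, in3=0, in4=0, in5=1
  in0=1, in1=0, in2=0, in3=0, in4=0, in5=0
  in0=1, in1=0, in2=1, in3=0, in4=0, in5=0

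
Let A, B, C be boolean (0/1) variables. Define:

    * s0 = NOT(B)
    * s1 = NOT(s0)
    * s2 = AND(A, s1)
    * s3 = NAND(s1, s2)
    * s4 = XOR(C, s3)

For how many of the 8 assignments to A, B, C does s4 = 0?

4

s4 = XOR(C, s3) must be 0, so C and s3 are equal.
Enumerating the 8 input combinations, 4 give s4 = 0 and 4 give s4 = 1.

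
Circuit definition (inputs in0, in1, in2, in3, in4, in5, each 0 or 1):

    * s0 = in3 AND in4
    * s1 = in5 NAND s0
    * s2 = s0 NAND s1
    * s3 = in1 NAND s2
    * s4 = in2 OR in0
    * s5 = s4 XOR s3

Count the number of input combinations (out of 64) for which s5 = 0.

34

s5 = s4 XOR s3 must be 0, so s4 and s3 are equal.
Enumerating the 64 input combinations, 34 give s5 = 0 and 30 give s5 = 1.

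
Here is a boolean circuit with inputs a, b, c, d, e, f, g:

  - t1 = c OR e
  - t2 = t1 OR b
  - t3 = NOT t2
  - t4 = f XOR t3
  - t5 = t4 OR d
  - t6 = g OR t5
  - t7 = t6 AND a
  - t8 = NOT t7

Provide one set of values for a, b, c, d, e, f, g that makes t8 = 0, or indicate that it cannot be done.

t8 = NOT t7 must be 0, so t7 = 1.
Check with a=1 b=0 c=0 d=0 e=1 f=1 g=1:
t1 = c OR e = 0 OR 1 = 1
t2 = t1 OR b = 1 OR 0 = 1
t3 = NOT t2 = NOT 1 = 0
t4 = f XOR t3 = 1 XOR 0 = 1
t5 = t4 OR d = 1 OR 0 = 1
t6 = g OR t5 = 1 OR 1 = 1
t7 = t6 AND a = 1 AND 1 = 1
t8 = NOT t7 = NOT 1 = 0
So t8 = 0 as required.

a=1 b=0 c=0 d=0 e=1 f=1 g=1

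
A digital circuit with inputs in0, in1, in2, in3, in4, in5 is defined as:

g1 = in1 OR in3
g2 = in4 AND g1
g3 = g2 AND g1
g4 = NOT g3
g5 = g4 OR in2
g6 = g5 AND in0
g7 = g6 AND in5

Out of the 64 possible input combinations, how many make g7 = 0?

g7 = g6 AND in5 must be 0, so at least one of g6, in5 is 0.
Enumerating the 64 input combinations, 51 give g7 = 0 and 13 give g7 = 1.

51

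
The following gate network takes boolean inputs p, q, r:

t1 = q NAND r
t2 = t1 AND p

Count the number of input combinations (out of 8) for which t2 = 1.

3

t2 = t1 AND p must be 1, so both t1 = 1 and p = 1.
Satisfying assignments:
  p=1, q=0, r=0
  p=1, q=0, r=1
  p=1, q=1, r=0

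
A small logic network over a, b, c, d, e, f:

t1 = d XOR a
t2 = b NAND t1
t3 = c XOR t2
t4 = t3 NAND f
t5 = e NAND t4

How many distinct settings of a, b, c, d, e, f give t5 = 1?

t5 = e NAND t4 must be 1, so at least one of e, t4 is 0.
Enumerating the 64 input combinations, 40 give t5 = 1 and 24 give t5 = 0.

40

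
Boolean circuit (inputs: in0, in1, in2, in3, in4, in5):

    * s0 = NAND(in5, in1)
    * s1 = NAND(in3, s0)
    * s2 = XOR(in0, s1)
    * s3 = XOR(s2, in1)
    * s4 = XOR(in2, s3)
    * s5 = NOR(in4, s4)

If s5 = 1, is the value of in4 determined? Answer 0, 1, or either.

0

s5 = NOR(in4, s4) must be 1, so both in4 = 0 and s4 = 0.
Every assignment with s5 = 1 has in4 = 0; there are 16 such assignment(s).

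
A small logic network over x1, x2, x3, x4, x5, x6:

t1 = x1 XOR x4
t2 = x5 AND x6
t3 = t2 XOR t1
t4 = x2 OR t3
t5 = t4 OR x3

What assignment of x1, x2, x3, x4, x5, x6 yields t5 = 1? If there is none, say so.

Check with x1=0, x2=1, x3=0, x4=0, x5=0, x6=0:
t1 = x1 XOR x4 = 0 XOR 0 = 0
t2 = x5 AND x6 = 0 AND 0 = 0
t3 = t2 XOR t1 = 0 XOR 0 = 0
t4 = x2 OR t3 = 1 OR 0 = 1
t5 = t4 OR x3 = 1 OR 0 = 1
So t5 = 1 as required.

x1=0, x2=1, x3=0, x4=0, x5=0, x6=0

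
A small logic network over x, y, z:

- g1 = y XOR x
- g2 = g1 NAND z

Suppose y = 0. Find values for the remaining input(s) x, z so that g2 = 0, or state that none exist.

x=1, z=1

Check with y = 0 and x=1, z=1:
g1 = y XOR x = 0 XOR 1 = 1
g2 = g1 NAND z = 1 NAND 1 = 0
So g2 = 0.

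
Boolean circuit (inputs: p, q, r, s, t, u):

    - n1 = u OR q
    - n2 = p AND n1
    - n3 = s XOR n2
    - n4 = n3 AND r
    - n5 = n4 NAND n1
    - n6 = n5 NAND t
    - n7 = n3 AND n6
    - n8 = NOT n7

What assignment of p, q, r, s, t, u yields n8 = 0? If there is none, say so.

Check with p=1 q=1 r=0 s=0 t=0 u=1:
n1 = u OR q = 1 OR 1 = 1
n2 = p AND n1 = 1 AND 1 = 1
n3 = s XOR n2 = 0 XOR 1 = 1
n4 = n3 AND r = 1 AND 0 = 0
n5 = n4 NAND n1 = 0 NAND 1 = 1
n6 = n5 NAND t = 1 NAND 0 = 1
n7 = n3 AND n6 = 1 AND 1 = 1
n8 = NOT n7 = NOT 1 = 0
So n8 = 0 as required.

p=1 q=1 r=0 s=0 t=0 u=1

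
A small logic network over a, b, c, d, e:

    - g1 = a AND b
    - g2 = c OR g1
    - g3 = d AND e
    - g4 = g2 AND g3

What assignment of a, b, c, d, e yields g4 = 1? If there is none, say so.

g4 = g2 AND g3 must be 1, so both g2 = 1 and g3 = 1.
Check with a=1, b=0, c=1, d=1, e=1:
g1 = a AND b = 1 AND 0 = 0
g2 = c OR g1 = 1 OR 0 = 1
g3 = d AND e = 1 AND 1 = 1
g4 = g2 AND g3 = 1 AND 1 = 1
So g4 = 1 as required.

a=1, b=0, c=1, d=1, e=1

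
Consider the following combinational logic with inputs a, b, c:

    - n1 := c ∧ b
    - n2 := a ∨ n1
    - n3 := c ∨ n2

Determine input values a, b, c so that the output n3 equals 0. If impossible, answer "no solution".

a=0, b=1, c=0

n3 = c ∨ n2 must be 0, so both c = 0 and n2 = 0.
n2 = a ∨ n1 must be 0, so both a = 0 and n1 = 0.
Check with a=0, b=1, c=0:
n1 = c ∧ b = 0 ∧ 1 = 0
n2 = a ∨ n1 = 0 ∨ 0 = 0
n3 = c ∨ n2 = 0 ∨ 0 = 0
So n3 = 0 as required.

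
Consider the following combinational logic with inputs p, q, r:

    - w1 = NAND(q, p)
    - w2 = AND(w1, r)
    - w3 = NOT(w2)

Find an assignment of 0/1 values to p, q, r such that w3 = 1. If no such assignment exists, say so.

Check with p=1 q=0 r=0:
w1 = NAND(q, p) = NAND(0, 1) = 1
w2 = AND(w1, r) = AND(1, 0) = 0
w3 = NOT(w2) = NOT 0 = 1
So w3 = 1 as required.

p=1 q=0 r=0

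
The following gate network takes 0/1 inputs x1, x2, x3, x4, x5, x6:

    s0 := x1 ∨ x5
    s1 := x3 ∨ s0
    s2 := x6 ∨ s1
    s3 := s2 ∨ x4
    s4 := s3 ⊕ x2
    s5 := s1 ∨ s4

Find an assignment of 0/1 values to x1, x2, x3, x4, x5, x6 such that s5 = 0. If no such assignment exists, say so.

x1=0 x2=1 x3=0 x4=1 x5=0 x6=1

Check with x1=0 x2=1 x3=0 x4=1 x5=0 x6=1:
s0 = x1 ∨ x5 = 0 ∨ 0 = 0
s1 = x3 ∨ s0 = 0 ∨ 0 = 0
s2 = x6 ∨ s1 = 1 ∨ 0 = 1
s3 = s2 ∨ x4 = 1 ∨ 1 = 1
s4 = s3 ⊕ x2 = 1 ⊕ 1 = 0
s5 = s1 ∨ s4 = 0 ∨ 0 = 0
So s5 = 0 as required.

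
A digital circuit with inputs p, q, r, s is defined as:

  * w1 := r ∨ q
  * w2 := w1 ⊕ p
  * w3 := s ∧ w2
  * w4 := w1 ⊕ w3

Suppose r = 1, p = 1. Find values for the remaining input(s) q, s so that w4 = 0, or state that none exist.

With r = 1, p = 1 fixed, none of the 4 settings of q, s give w4 = 0.
For example, with q=1, s=0:
w1 = r ∨ q = 1 ∨ 1 = 1
w2 = w1 ⊕ p = 1 ⊕ 1 = 0
w3 = s ∧ w2 = 0 ∧ 0 = 0
w4 = w1 ⊕ w3 = 1 ⊕ 0 = 1
giving w4 = 1 ≠ 0.

no solution exists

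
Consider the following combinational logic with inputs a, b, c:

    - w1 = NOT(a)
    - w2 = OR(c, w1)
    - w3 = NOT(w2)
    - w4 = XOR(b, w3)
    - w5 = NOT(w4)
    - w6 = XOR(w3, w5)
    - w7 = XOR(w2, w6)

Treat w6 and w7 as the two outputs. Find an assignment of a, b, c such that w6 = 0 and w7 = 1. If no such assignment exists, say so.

a=0, b=1, c=1

Check with a=0, b=1, c=1:
w1 = NOT(a) = NOT 0 = 1
w2 = OR(c, w1) = OR(1, 1) = 1
w3 = NOT(w2) = NOT 1 = 0
w4 = XOR(b, w3) = XOR(1, 0) = 1
w5 = NOT(w4) = NOT 1 = 0
w6 = XOR(w3, w5) = XOR(0, 0) = 0
w7 = XOR(w2, w6) = XOR(1, 0) = 1
So w6 = 0 and w7 = 1.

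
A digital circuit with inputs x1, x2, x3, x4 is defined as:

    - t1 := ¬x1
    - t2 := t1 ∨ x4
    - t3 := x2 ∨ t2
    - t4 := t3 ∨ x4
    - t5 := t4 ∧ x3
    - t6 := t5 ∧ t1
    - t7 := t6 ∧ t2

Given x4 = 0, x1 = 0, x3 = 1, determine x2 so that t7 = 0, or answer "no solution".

no solution exists

With x4 = 0, x1 = 0, x3 = 1 fixed, none of the 2 settings of x2 give t7 = 0.
For example, with x2=1:
t1 = ¬x1 = ¬0 = 1
t2 = t1 ∨ x4 = 1 ∨ 0 = 1
t3 = x2 ∨ t2 = 1 ∨ 1 = 1
t4 = t3 ∨ x4 = 1 ∨ 0 = 1
t5 = t4 ∧ x3 = 1 ∧ 1 = 1
t6 = t5 ∧ t1 = 1 ∧ 1 = 1
t7 = t6 ∧ t2 = 1 ∧ 1 = 1
giving t7 = 1 ≠ 0.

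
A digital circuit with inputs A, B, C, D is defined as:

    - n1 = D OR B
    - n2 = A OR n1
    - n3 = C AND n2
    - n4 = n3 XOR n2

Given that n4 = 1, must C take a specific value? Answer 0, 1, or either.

n4 = n3 XOR n2 must be 1, so n3 and n2 differ.
Every assignment with n4 = 1 has C = 0; there are 7 such assignment(s).

0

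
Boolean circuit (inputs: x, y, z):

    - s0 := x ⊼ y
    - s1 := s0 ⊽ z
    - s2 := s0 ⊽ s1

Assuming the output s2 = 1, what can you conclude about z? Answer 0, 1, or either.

1

s2 = s0 ⊽ s1 must be 1, so both s0 = 0 and s1 = 0.
Every assignment with s2 = 1 has z = 1; there are 1 such assignment(s).
  x=1, y=1, z=1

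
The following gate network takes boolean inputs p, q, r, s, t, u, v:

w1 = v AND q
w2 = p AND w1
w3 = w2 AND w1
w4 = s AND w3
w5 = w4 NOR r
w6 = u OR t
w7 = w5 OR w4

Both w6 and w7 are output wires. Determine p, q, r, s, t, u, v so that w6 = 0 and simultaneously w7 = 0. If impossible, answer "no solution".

p=0, q=0, r=1, s=0, t=0, u=0, v=0

Check with p=0, q=0, r=1, s=0, t=0, u=0, v=0:
w1 = v AND q = 0 AND 0 = 0
w2 = p AND w1 = 0 AND 0 = 0
w3 = w2 AND w1 = 0 AND 0 = 0
w4 = s AND w3 = 0 AND 0 = 0
w5 = w4 NOR r = 0 NOR 1 = 0
w6 = u OR t = 0 OR 0 = 0
w7 = w5 OR w4 = 0 OR 0 = 0
So w6 = 0 and w7 = 0.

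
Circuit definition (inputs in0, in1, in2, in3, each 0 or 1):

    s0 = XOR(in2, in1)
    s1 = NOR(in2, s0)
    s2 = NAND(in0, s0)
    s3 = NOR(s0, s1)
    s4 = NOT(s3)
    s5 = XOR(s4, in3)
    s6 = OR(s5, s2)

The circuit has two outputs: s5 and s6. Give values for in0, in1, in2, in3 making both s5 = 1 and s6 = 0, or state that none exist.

Across all 16 input combinations, none give both s5 = 1 and s6 = 0.

no solution exists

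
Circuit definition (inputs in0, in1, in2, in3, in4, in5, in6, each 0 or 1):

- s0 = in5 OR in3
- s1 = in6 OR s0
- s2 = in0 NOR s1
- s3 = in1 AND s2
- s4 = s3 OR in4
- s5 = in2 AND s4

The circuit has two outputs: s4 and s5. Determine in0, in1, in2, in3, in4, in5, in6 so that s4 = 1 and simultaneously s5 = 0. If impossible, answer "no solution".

in0=0, in1=1, in2=0, in3=0, in4=1, in5=0, in6=0

Check with in0=0, in1=1, in2=0, in3=0, in4=1, in5=0, in6=0:
s0 = in5 OR in3 = 0 OR 0 = 0
s1 = in6 OR s0 = 0 OR 0 = 0
s2 = in0 NOR s1 = 0 NOR 0 = 1
s3 = in1 AND s2 = 1 AND 1 = 1
s4 = s3 OR in4 = 1 OR 1 = 1
s5 = in2 AND s4 = 0 AND 1 = 0
So s4 = 1 and s5 = 0.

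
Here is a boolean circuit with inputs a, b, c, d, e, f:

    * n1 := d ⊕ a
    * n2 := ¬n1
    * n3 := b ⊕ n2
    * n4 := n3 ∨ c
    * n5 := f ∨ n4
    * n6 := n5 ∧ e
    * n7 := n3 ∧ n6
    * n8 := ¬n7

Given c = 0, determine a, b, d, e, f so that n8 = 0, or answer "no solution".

Check with c = 0 and a=0, b=1, d=1, e=1, f=0:
n1 = d ⊕ a = 1 ⊕ 0 = 1
n2 = ¬n1 = ¬1 = 0
n3 = b ⊕ n2 = 1 ⊕ 0 = 1
n4 = n3 ∨ c = 1 ∨ 0 = 1
n5 = f ∨ n4 = 0 ∨ 1 = 1
n6 = n5 ∧ e = 1 ∧ 1 = 1
n7 = n3 ∧ n6 = 1 ∧ 1 = 1
n8 = ¬n7 = ¬1 = 0
So n8 = 0.

a=0, b=1, d=1, e=1, f=0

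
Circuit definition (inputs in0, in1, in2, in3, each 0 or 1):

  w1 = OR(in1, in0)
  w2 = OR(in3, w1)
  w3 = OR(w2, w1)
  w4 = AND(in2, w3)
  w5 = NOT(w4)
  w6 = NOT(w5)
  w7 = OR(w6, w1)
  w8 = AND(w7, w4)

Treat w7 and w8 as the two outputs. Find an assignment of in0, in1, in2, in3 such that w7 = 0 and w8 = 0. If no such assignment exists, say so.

Check with in0=0 in1=0 in2=0 in3=0:
w1 = OR(in1, in0) = OR(0, 0) = 0
w2 = OR(in3, w1) = OR(0, 0) = 0
w3 = OR(w2, w1) = OR(0, 0) = 0
w4 = AND(in2, w3) = AND(0, 0) = 0
w5 = NOT(w4) = NOT 0 = 1
w6 = NOT(w5) = NOT 1 = 0
w7 = OR(w6, w1) = OR(0, 0) = 0
w8 = AND(w7, w4) = AND(0, 0) = 0
So w7 = 0 and w8 = 0.

in0=0 in1=0 in2=0 in3=0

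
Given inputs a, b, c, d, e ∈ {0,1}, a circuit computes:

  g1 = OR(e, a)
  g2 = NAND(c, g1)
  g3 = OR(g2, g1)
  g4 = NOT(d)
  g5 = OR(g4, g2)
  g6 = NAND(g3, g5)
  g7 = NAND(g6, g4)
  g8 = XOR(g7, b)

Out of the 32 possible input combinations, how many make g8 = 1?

g8 = XOR(g7, b) must be 1, so g7 and b differ.
Enumerating the 32 input combinations, 16 give g8 = 1 and 16 give g8 = 0.

16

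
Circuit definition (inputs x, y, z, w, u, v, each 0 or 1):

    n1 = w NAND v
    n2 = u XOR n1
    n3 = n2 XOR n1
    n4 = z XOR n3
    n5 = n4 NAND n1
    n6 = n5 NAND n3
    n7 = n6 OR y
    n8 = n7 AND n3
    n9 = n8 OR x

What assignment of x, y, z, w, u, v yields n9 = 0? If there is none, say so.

x=0 y=0 z=1 w=1 u=0 v=1

Check with x=0 y=0 z=1 w=1 u=0 v=1:
n1 = w NAND v = 1 NAND 1 = 0
n2 = u XOR n1 = 0 XOR 0 = 0
n3 = n2 XOR n1 = 0 XOR 0 = 0
n4 = z XOR n3 = 1 XOR 0 = 1
n5 = n4 NAND n1 = 1 NAND 0 = 1
n6 = n5 NAND n3 = 1 NAND 0 = 1
n7 = n6 OR y = 1 OR 0 = 1
n8 = n7 AND n3 = 1 AND 0 = 0
n9 = n8 OR x = 0 OR 0 = 0
So n9 = 0 as required.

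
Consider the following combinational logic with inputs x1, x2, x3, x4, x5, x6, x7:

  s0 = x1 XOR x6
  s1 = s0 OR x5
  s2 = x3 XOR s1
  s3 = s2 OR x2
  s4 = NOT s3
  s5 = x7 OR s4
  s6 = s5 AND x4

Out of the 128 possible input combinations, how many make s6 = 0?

s6 = s5 AND x4 must be 0, so at least one of s5, x4 is 0.
Enumerating the 128 input combinations, 88 give s6 = 0 and 40 give s6 = 1.

88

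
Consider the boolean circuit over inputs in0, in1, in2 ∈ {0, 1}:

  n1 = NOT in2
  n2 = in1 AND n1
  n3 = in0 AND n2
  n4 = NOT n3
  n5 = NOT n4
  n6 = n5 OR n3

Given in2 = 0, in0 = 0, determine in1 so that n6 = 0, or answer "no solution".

Check with in2 = 0, in0 = 0 and in1=0:
n1 = NOT in2 = NOT 0 = 1
n2 = in1 AND n1 = 0 AND 1 = 0
n3 = in0 AND n2 = 0 AND 0 = 0
n4 = NOT n3 = NOT 0 = 1
n5 = NOT n4 = NOT 1 = 0
n6 = n5 OR n3 = 0 OR 0 = 0
So n6 = 0.

in1=0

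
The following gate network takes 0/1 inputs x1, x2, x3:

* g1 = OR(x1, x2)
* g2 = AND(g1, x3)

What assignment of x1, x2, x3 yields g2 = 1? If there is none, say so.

Check with x1=1, x2=0, x3=1:
g1 = OR(x1, x2) = OR(1, 0) = 1
g2 = AND(g1, x3) = AND(1, 1) = 1
So g2 = 1 as required.

x1=1, x2=0, x3=1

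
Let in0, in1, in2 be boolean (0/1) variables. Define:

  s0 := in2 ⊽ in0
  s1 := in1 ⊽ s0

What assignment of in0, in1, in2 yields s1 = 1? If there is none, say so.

s1 = in1 ⊽ s0 must be 1, so both in1 = 0 and s0 = 0.
s0 = in2 ⊽ in0 must be 0, so at least one of in2, in0 is 1.
Check with in0=1, in1=0, in2=0:
s0 = in2 ⊽ in0 = 0 ⊽ 1 = 0
s1 = in1 ⊽ s0 = 0 ⊽ 0 = 1
So s1 = 1 as required.

in0=1, in1=0, in2=0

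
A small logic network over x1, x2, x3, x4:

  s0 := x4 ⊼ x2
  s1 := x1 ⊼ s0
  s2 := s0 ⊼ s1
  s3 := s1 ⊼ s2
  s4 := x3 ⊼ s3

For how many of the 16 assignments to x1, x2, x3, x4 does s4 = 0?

s4 = x3 ⊼ s3 must be 0, so both x3 = 1 and s3 = 1.
s3 = s1 ⊼ s2 must be 1, so at least one of s1, s2 is 0.
Enumerating the 16 input combinations, 6 give s4 = 0 and 10 give s4 = 1.

6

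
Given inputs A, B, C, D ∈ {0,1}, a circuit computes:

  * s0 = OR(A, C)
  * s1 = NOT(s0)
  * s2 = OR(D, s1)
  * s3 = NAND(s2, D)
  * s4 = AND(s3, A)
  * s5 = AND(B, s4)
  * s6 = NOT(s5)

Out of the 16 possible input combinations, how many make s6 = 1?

s6 = NOT(s5) must be 1, so s5 = 0.
s5 = AND(B, s4) must be 0, so at least one of B, s4 is 0.
Enumerating the 16 input combinations, 14 give s6 = 1 and 2 give s6 = 0.

14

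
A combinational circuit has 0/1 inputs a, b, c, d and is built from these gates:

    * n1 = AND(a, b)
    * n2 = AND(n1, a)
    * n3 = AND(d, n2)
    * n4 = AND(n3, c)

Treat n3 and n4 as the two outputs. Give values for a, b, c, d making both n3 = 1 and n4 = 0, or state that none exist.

a=1 b=1 c=0 d=1

Check with a=1 b=1 c=0 d=1:
n1 = AND(a, b) = AND(1, 1) = 1
n2 = AND(n1, a) = AND(1, 1) = 1
n3 = AND(d, n2) = AND(1, 1) = 1
n4 = AND(n3, c) = AND(1, 0) = 0
So n3 = 1 and n4 = 0.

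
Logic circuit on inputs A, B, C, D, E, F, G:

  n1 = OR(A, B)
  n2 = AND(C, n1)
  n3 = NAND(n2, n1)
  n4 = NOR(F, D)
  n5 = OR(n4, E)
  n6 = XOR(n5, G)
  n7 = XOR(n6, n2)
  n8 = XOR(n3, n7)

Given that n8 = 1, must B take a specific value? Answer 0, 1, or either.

Both values of B occur among assignments with n8 = 1:
  B=0: A=0, B=0, C=0, D=0, E=0, F=0, G=1
  B=1: A=0, B=1, C=0, D=0, E=0, F=0, G=1

either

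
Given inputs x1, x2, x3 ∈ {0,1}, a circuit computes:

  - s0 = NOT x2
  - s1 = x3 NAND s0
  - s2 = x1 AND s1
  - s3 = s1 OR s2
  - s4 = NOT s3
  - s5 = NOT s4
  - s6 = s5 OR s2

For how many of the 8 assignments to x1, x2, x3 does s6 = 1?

6

s6 = s5 OR s2 must be 1, so at least one of s5, s2 is 1.
Satisfying assignments:
  x1=0, x2=0, x3=0
  x1=0, x2=1, x3=0
  x1=0, x2=1, x3=1
  x1=1, x2=0, x3=0
  x1=1, x2=1, x3=0
  x1=1, x2=1, x3=1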